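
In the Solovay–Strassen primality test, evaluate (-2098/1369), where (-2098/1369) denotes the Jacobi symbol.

Pull out -1: (-2098/1369) = (-1/1369)·(2098/1369). Since 1369 ≡ 1 (mod 4), (-1/1369) = +1. Now have (2098/1369).
Reduce the numerator: 2098 ≡ 729 (mod 1369), so (2098/1369) = (729/1369).
729 ≡ 1 (mod 4), so quadratic reciprocity gives (729/1369) = (1369/729). Reduce: 1369 ≡ 640 (mod 729). Now have (640/729).
Factor out 2: 640 = 2^7·5. Since 729 ≡ 1 (mod 8), (2/729) = +1, and (2/729)^7 = +1. Now have (5/729).
5 ≡ 1 (mod 4), so quadratic reciprocity gives (5/729) = (729/5). Reduce: 729 ≡ 4 (mod 5). Now have (4/5).
Factor out 2: 4 = 2^2. Since 5 ≡ 5 (mod 8), (2/5) = -1, and (2/5)^2 = +1. Now have (1/5).
(1/5) = 1. Collecting the sign factors: 1.

1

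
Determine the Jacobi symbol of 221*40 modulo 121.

By multiplicativity, (221·40/121) = (221/121)·(40/121).
First factor (221/121):
(221/121)
  = (100/121)    [221 ≡ 100 mod 121]
  = (25/121)    [121 ≡ 1 mod 8 ⇒ (2/121)^2 = +1]
  = (121/25)    [QR: 25 ≡ 1 mod 4, sign kept]
  = (21/25)    [121 ≡ 21 mod 25]
  = (25/21)    [QR: 21 ≡ 1 mod 4, sign kept]
  = (4/21)    [25 ≡ 4 mod 21]
  = (1/21)    [21 ≡ 5 mod 8 ⇒ (2/21)^2 = +1]
  = 1    [(1/21) = 1]
Second factor (40/121):
(40/121)
  = (5/121)    [121 ≡ 1 mod 8 ⇒ (2/121)^3 = +1]
  = (121/5)    [QR: 5 ≡ 1 mod 4, sign kept]
  = (1/5)    [121 ≡ 1 mod 5]
  = 1    [(1/5) = 1]
Product: (1)·(1) = 1.

1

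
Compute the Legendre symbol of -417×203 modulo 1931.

-1

By multiplicativity, (-417·203/1931) = (-417/1931)·(203/1931).
First factor (-417/1931):
(-417/1931)
  = -(417/1931)    [1931 ≡ 3 mod 4 ⇒ (-1/1931) = -1]
  = -(1931/417)    [QR: 417 ≡ 1 mod 4, sign kept]
  = -(263/417)    [1931 ≡ 263 mod 417]
  = -(417/263)    [QR: 417 ≡ 1 mod 4, sign kept]
  = -(154/263)    [417 ≡ 154 mod 263]
  = -(77/263)    [263 ≡ 7 mod 8 ⇒ (2/263) = +1]
  = -(263/77)    [QR: 77 ≡ 1 mod 4, sign kept]
  = -(32/77)    [263 ≡ 32 mod 77]
  = (1/77)    [77 ≡ 5 mod 8 ⇒ (2/77)^5 = -1]
  = 1    [(1/77) = 1]
Second factor (203/1931):
(203/1931)
  = -(1931/203)    [QR: both ≡ 3 mod 4, sign flips]
  = -(104/203)    [1931 ≡ 104 mod 203]
  = (13/203)    [203 ≡ 3 mod 8 ⇒ (2/203)^3 = -1]
  = (203/13)    [QR: 13 ≡ 1 mod 4, sign kept]
  = (8/13)    [203 ≡ 8 mod 13]
  = -(1/13)    [13 ≡ 5 mod 8 ⇒ (2/13)^3 = -1]
  = -1    [(1/13) = 1]
Product: (1)·(-1) = -1.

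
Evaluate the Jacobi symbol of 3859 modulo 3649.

1

(3859/3649)
  = (210/3649)    [3859 ≡ 210 mod 3649]
  = (105/3649)    [3649 ≡ 1 mod 8 ⇒ (2/3649) = +1]
  = (3649/105)    [QR: 105 ≡ 1 mod 4, sign kept]
  = (79/105)    [3649 ≡ 79 mod 105]
  = (105/79)    [QR: 105 ≡ 1 mod 4, sign kept]
  = (26/79)    [105 ≡ 26 mod 79]
  = (13/79)    [79 ≡ 7 mod 8 ⇒ (2/79) = +1]
  = (79/13)    [QR: 13 ≡ 1 mod 4, sign kept]
  = (1/13)    [79 ≡ 1 mod 13]
  = 1    [(1/13) = 1]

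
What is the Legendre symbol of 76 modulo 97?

-1

Factor out 2: 76 = 2^2·19. Since 97 ≡ 1 (mod 8), (2/97) = +1, and (2/97)^2 = +1. Now have (19/97).
97 ≡ 1 (mod 4), so quadratic reciprocity gives (19/97) = (97/19). Reduce: 97 ≡ 2 (mod 19). Now have (2/19).
Factor out 2: 2 = 2. Since 19 ≡ 3 (mod 8), (2/19) = -1. Now have -(1/19).
(1/19) = 1. Collecting the sign factors: -1.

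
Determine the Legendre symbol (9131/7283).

1

Reduce the numerator: 9131 ≡ 1848 (mod 7283), so (9131/7283) = (1848/7283).
Factor out 2: 1848 = 2^3·231. Since 7283 ≡ 3 (mod 8), (2/7283) = -1, and (2/7283)^3 = -1. Now have -(231/7283).
Both 231 ≡ 3 and 7283 ≡ 3 (mod 4), so reciprocity gives (231/7283) = -(7283/231). Reduce: 7283 ≡ 122 (mod 231). Now have (122/231).
Factor out 2: 122 = 2·61. Since 231 ≡ 7 (mod 8), (2/231) = +1. Now have (61/231).
61 ≡ 1 (mod 4), so quadratic reciprocity gives (61/231) = (231/61). Reduce: 231 ≡ 48 (mod 61). Now have (48/61).
Factor out 2: 48 = 2^4·3. Since 61 ≡ 5 (mod 8), (2/61) = -1, and (2/61)^4 = +1. Now have (3/61).
61 ≡ 1 (mod 4), so quadratic reciprocity gives (3/61) = (61/3). Reduce: 61 ≡ 1 (mod 3). Now have (1/3).
(1/3) = 1. Collecting the sign factors: 1.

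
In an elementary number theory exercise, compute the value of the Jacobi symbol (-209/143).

0

(-209/143)
  = -(209/143)    [143 ≡ 3 mod 4 ⇒ (-1/143) = -1]
  = -(66/143)    [209 ≡ 66 mod 143]
  = -(33/143)    [143 ≡ 7 mod 8 ⇒ (2/143) = +1]
  = -(143/33)    [QR: 33 ≡ 1 mod 4, sign kept]
  = -(11/33)    [143 ≡ 11 mod 33]
  = -(33/11)    [QR: 33 ≡ 1 mod 4, sign kept]
  = -(0/11)    [33 ≡ 0 mod 11]
  = 0    [numerator 0, gcd > 1]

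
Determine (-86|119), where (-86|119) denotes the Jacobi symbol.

-1

Pull out -1: (-86|119) = (-1|119)·(86|119). Since 119 ≡ 3 (mod 4), (-1|119) = -1. Now have -(86|119).
Factor out 2: 86 = 2·43. Since 119 ≡ 7 (mod 8), (2|119) = +1. Now have -(43|119).
Both 43 ≡ 3 and 119 ≡ 3 (mod 4), so reciprocity gives (43|119) = -(119|43). Reduce: 119 ≡ 33 (mod 43). Now have (33|43).
33 ≡ 1 (mod 4), so quadratic reciprocity gives (33|43) = (43|33). Reduce: 43 ≡ 10 (mod 33). Now have (10|33).
Factor out 2: 10 = 2·5. Since 33 ≡ 1 (mod 8), (2|33) = +1. Now have (5|33).
5 ≡ 1 (mod 4), so quadratic reciprocity gives (5|33) = (33|5). Reduce: 33 ≡ 3 (mod 5). Now have (3|5).
5 ≡ 1 (mod 4), so quadratic reciprocity gives (3|5) = (5|3). Reduce: 5 ≡ 2 (mod 3). Now have (2|3).
Factor out 2: 2 = 2. Since 3 ≡ 3 (mod 8), (2|3) = -1. Now have -(1|3).
(1|3) = 1. Collecting the sign factors: -1.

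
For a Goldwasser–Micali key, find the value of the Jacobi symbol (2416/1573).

-1

Reduce the numerator: 2416 ≡ 843 (mod 1573), so (2416/1573) = (843/1573).
1573 ≡ 1 (mod 4), so quadratic reciprocity gives (843/1573) = (1573/843). Reduce: 1573 ≡ 730 (mod 843). Now have (730/843).
Factor out 2: 730 = 2·365. Since 843 ≡ 3 (mod 8), (2/843) = -1. Now have -(365/843).
365 ≡ 1 (mod 4), so quadratic reciprocity gives (365/843) = (843/365). Reduce: 843 ≡ 113 (mod 365). Now have -(113/365).
113 ≡ 1 (mod 4), so quadratic reciprocity gives (113/365) = (365/113). Reduce: 365 ≡ 26 (mod 113). Now have -(26/113).
Factor out 2: 26 = 2·13. Since 113 ≡ 1 (mod 8), (2/113) = +1. Now have -(13/113).
13 ≡ 1 (mod 4), so quadratic reciprocity gives (13/113) = (113/13). Reduce: 113 ≡ 9 (mod 13). Now have -(9/13).
9 ≡ 1 (mod 4), so quadratic reciprocity gives (9/13) = (13/9). Reduce: 13 ≡ 4 (mod 9). Now have -(4/9).
Factor out 2: 4 = 2^2. Since 9 ≡ 1 (mod 8), (2/9) = +1, and (2/9)^2 = +1. Now have -(1/9).
(1/9) = 1. Collecting the sign factors: -1.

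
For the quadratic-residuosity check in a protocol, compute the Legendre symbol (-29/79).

Pull out -1: (-29/79) = (-1/79)·(29/79). Since 79 ≡ 3 (mod 4), (-1/79) = -1. Now have -(29/79).
29 ≡ 1 (mod 4), so quadratic reciprocity gives (29/79) = (79/29). Reduce: 79 ≡ 21 (mod 29). Now have -(21/29).
21 ≡ 1 (mod 4), so quadratic reciprocity gives (21/29) = (29/21). Reduce: 29 ≡ 8 (mod 21). Now have -(8/21).
Factor out 2: 8 = 2^3. Since 21 ≡ 5 (mod 8), (2/21) = -1, and (2/21)^3 = -1. Now have (1/21).
(1/21) = 1. Collecting the sign factors: 1.

1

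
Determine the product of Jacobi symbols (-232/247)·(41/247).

By multiplicativity, (-232·41/247) = (-232/247)·(41/247).
First factor (-232/247):
(-232/247)
  = (15/247)    [-232 ≡ 15 mod 247]
  = -(247/15)    [QR: both ≡ 3 mod 4, sign flips]
  = -(7/15)    [247 ≡ 7 mod 15]
  = (15/7)    [QR: both ≡ 3 mod 4, sign flips]
  = (1/7)    [15 ≡ 1 mod 7]
  = 1    [(1/7) = 1]
Second factor (41/247):
(41/247)
  = (247/41)    [QR: 41 ≡ 1 mod 4, sign kept]
  = (1/41)    [247 ≡ 1 mod 41]
  = 1    [(1/41) = 1]
Product: (1)·(1) = 1.

1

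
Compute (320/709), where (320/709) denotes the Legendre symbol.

1

(320/709)
  = (5/709)    [709 ≡ 5 mod 8 ⇒ (2/709)^6 = +1]
  = (709/5)    [QR: 5 ≡ 1 mod 4, sign kept]
  = (4/5)    [709 ≡ 4 mod 5]
  = (1/5)    [5 ≡ 5 mod 8 ⇒ (2/5)^2 = +1]
  = 1    [(1/5) = 1]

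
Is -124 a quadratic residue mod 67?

Reduce the numerator: -124 ≡ 10 (mod 67), so (-124/67) = (10/67).
Factor out 2: 10 = 2·5. Since 67 ≡ 3 (mod 8), (2/67) = -1. Now have -(5/67).
5 ≡ 1 (mod 4), so quadratic reciprocity gives (5/67) = (67/5). Reduce: 67 ≡ 2 (mod 5). Now have -(2/5).
Factor out 2: 2 = 2. Since 5 ≡ 5 (mod 8), (2/5) = -1. Now have (1/5).
(1/5) = 1. Collecting the sign factors: 1.
(-124/67) = 1, and 67 is prime, so -124 is a quadratic residue mod 67.

yes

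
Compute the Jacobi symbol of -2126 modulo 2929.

Reduce the numerator: -2126 ≡ 803 (mod 2929), so (-2126/2929) = (803/2929).
2929 ≡ 1 (mod 4), so quadratic reciprocity gives (803/2929) = (2929/803). Reduce: 2929 ≡ 520 (mod 803). Now have (520/803).
Factor out 2: 520 = 2^3·65. Since 803 ≡ 3 (mod 8), (2/803) = -1, and (2/803)^3 = -1. Now have -(65/803).
65 ≡ 1 (mod 4), so quadratic reciprocity gives (65/803) = (803/65). Reduce: 803 ≡ 23 (mod 65). Now have -(23/65).
65 ≡ 1 (mod 4), so quadratic reciprocity gives (23/65) = (65/23). Reduce: 65 ≡ 19 (mod 23). Now have -(19/23).
Both 19 ≡ 3 and 23 ≡ 3 (mod 4), so reciprocity gives (19/23) = -(23/19). Reduce: 23 ≡ 4 (mod 19). Now have (4/19).
Factor out 2: 4 = 2^2. Since 19 ≡ 3 (mod 8), (2/19) = -1, and (2/19)^2 = +1. Now have (1/19).
(1/19) = 1. Collecting the sign factors: 1.

1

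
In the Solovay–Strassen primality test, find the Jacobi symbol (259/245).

0

Reduce the numerator: 259 ≡ 14 (mod 245), so (259/245) = (14/245).
Factor out 2: 14 = 2·7. Since 245 ≡ 5 (mod 8), (2/245) = -1. Now have -(7/245).
245 ≡ 1 (mod 4), so quadratic reciprocity gives (7/245) = (245/7). Reduce: 245 ≡ 0 (mod 7). Now have -(0/7).
The numerator is now 0 with denominator 7 > 1: the symbol is 0.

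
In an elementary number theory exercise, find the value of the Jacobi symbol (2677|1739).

Reduce the numerator: 2677 ≡ 938 (mod 1739), so (2677|1739) = (938|1739).
Factor out 2: 938 = 2·469. Since 1739 ≡ 3 (mod 8), (2|1739) = -1. Now have -(469|1739).
469 ≡ 1 (mod 4), so quadratic reciprocity gives (469|1739) = (1739|469). Reduce: 1739 ≡ 332 (mod 469). Now have -(332|469).
Factor out 2: 332 = 2^2·83. Since 469 ≡ 5 (mod 8), (2|469) = -1, and (2|469)^2 = +1. Now have -(83|469).
469 ≡ 1 (mod 4), so quadratic reciprocity gives (83|469) = (469|83). Reduce: 469 ≡ 54 (mod 83). Now have -(54|83).
Factor out 2: 54 = 2·27. Since 83 ≡ 3 (mod 8), (2|83) = -1. Now have (27|83).
Both 27 ≡ 3 and 83 ≡ 3 (mod 4), so reciprocity gives (27|83) = -(83|27). Reduce: 83 ≡ 2 (mod 27). Now have -(2|27).
Factor out 2: 2 = 2. Since 27 ≡ 3 (mod 8), (2|27) = -1. Now have (1|27).
(1|27) = 1. Collecting the sign factors: 1.

1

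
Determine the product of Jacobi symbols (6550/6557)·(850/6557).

By multiplicativity, (6550·850/6557) = (6550/6557)·(850/6557).
First factor (6550/6557):
Factor out 2: 6550 = 2·3275. Since 6557 ≡ 5 (mod 8), (2/6557) = -1. Now have -(3275/6557).
6557 ≡ 1 (mod 4), so quadratic reciprocity gives (3275/6557) = (6557/3275). Reduce: 6557 ≡ 7 (mod 3275). Now have -(7/3275).
Both 7 ≡ 3 and 3275 ≡ 3 (mod 4), so reciprocity gives (7/3275) = -(3275/7). Reduce: 3275 ≡ 6 (mod 7). Now have (6/7).
Factor out 2: 6 = 2·3. Since 7 ≡ 7 (mod 8), (2/7) = +1. Now have (3/7).
Both 3 ≡ 3 and 7 ≡ 3 (mod 4), so reciprocity gives (3/7) = -(7/3). Reduce: 7 ≡ 1 (mod 3). Now have -(1/3).
(1/3) = 1. Collecting the sign factors: -1.
Second factor (850/6557):
Factor out 2: 850 = 2·425. Since 6557 ≡ 5 (mod 8), (2/6557) = -1. Now have -(425/6557).
425 ≡ 1 (mod 4), so quadratic reciprocity gives (425/6557) = (6557/425). Reduce: 6557 ≡ 182 (mod 425). Now have -(182/425).
Factor out 2: 182 = 2·91. Since 425 ≡ 1 (mod 8), (2/425) = +1. Now have -(91/425).
425 ≡ 1 (mod 4), so quadratic reciprocity gives (91/425) = (425/91). Reduce: 425 ≡ 61 (mod 91). Now have -(61/91).
61 ≡ 1 (mod 4), so quadratic reciprocity gives (61/91) = (91/61). Reduce: 91 ≡ 30 (mod 61). Now have -(30/61).
Factor out 2: 30 = 2·15. Since 61 ≡ 5 (mod 8), (2/61) = -1. Now have (15/61).
61 ≡ 1 (mod 4), so quadratic reciprocity gives (15/61) = (61/15). Reduce: 61 ≡ 1 (mod 15). Now have (1/15).
(1/15) = 1. Collecting the sign factors: 1.
Product: (-1)·(1) = -1.

-1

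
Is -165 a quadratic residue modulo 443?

no

(-165/443)
  = -(165/443)    [443 ≡ 3 mod 4 ⇒ (-1/443) = -1]
  = -(443/165)    [QR: 165 ≡ 1 mod 4, sign kept]
  = -(113/165)    [443 ≡ 113 mod 165]
  = -(165/113)    [QR: 113 ≡ 1 mod 4, sign kept]
  = -(52/113)    [165 ≡ 52 mod 113]
  = -(13/113)    [113 ≡ 1 mod 8 ⇒ (2/113)^2 = +1]
  = -(113/13)    [QR: 13 ≡ 1 mod 4, sign kept]
  = -(9/13)    [113 ≡ 9 mod 13]
  = -(13/9)    [QR: 9 ≡ 1 mod 4, sign kept]
  = -(4/9)    [13 ≡ 4 mod 9]
  = -(1/9)    [9 ≡ 1 mod 8 ⇒ (2/9)^2 = +1]
  = -1    [(1/9) = 1]
The Legendre symbol is -1, so x^2 ≡ -165 (mod 443) has no solution.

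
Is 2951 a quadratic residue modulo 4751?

no

Both 2951 ≡ 3 and 4751 ≡ 3 (mod 4), so reciprocity gives (2951/4751) = -(4751/2951). Reduce: 4751 ≡ 1800 (mod 2951). Now have -(1800/2951).
Factor out 2: 1800 = 2^3·225. Since 2951 ≡ 7 (mod 8), (2/2951) = +1, and (2/2951)^3 = +1. Now have -(225/2951).
225 ≡ 1 (mod 4), so quadratic reciprocity gives (225/2951) = (2951/225). Reduce: 2951 ≡ 26 (mod 225). Now have -(26/225).
Factor out 2: 26 = 2·13. Since 225 ≡ 1 (mod 8), (2/225) = +1. Now have -(13/225).
13 ≡ 1 (mod 4), so quadratic reciprocity gives (13/225) = (225/13). Reduce: 225 ≡ 4 (mod 13). Now have -(4/13).
Factor out 2: 4 = 2^2. Since 13 ≡ 5 (mod 8), (2/13) = -1, and (2/13)^2 = +1. Now have -(1/13).
(1/13) = 1. Collecting the sign factors: -1.
The Legendre symbol is -1, so x^2 ≡ 2951 (mod 4751) has no solution.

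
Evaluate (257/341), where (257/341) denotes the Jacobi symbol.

1

(257/341)
  = (341/257)    [QR: 257 ≡ 1 mod 4, sign kept]
  = (84/257)    [341 ≡ 84 mod 257]
  = (21/257)    [257 ≡ 1 mod 8 ⇒ (2/257)^2 = +1]
  = (257/21)    [QR: 21 ≡ 1 mod 4, sign kept]
  = (5/21)    [257 ≡ 5 mod 21]
  = (21/5)    [QR: 5 ≡ 1 mod 4, sign kept]
  = (1/5)    [21 ≡ 1 mod 5]
  = 1    [(1/5) = 1]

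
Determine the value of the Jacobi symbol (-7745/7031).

1

Pull out -1: (-7745/7031) = (-1/7031)·(7745/7031). Since 7031 ≡ 3 (mod 4), (-1/7031) = -1. Now have -(7745/7031).
Reduce the numerator: 7745 ≡ 714 (mod 7031), so (7745/7031) = (714/7031).
Factor out 2: 714 = 2·357. Since 7031 ≡ 7 (mod 8), (2/7031) = +1. Now have -(357/7031).
357 ≡ 1 (mod 4), so quadratic reciprocity gives (357/7031) = (7031/357). Reduce: 7031 ≡ 248 (mod 357). Now have -(248/357).
Factor out 2: 248 = 2^3·31. Since 357 ≡ 5 (mod 8), (2/357) = -1, and (2/357)^3 = -1. Now have (31/357).
357 ≡ 1 (mod 4), so quadratic reciprocity gives (31/357) = (357/31). Reduce: 357 ≡ 16 (mod 31). Now have (16/31).
Factor out 2: 16 = 2^4. Since 31 ≡ 7 (mod 8), (2/31) = +1, and (2/31)^4 = +1. Now have (1/31).
(1/31) = 1. Collecting the sign factors: 1.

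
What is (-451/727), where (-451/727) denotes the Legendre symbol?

(-451/727)
  = -(451/727)    [727 ≡ 3 mod 4 ⇒ (-1/727) = -1]
  = (727/451)    [QR: both ≡ 3 mod 4, sign flips]
  = (276/451)    [727 ≡ 276 mod 451]
  = (69/451)    [451 ≡ 3 mod 8 ⇒ (2/451)^2 = +1]
  = (451/69)    [QR: 69 ≡ 1 mod 4, sign kept]
  = (37/69)    [451 ≡ 37 mod 69]
  = (69/37)    [QR: 37 ≡ 1 mod 4, sign kept]
  = (32/37)    [69 ≡ 32 mod 37]
  = -(1/37)    [37 ≡ 5 mod 8 ⇒ (2/37)^5 = -1]
  = -1    [(1/37) = 1]

-1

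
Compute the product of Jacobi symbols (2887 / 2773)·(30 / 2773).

1

By multiplicativity, (2887·30 / 2773) = (2887 / 2773)·(30 / 2773).
First factor (2887 / 2773):
Reduce the numerator: 2887 ≡ 114 (mod 2773), so (2887 / 2773) = (114 / 2773).
Factor out 2: 114 = 2·57. Since 2773 ≡ 5 (mod 8), (2 / 2773) = -1. Now have -(57 / 2773).
57 ≡ 1 (mod 4), so quadratic reciprocity gives (57 / 2773) = (2773 / 57). Reduce: 2773 ≡ 37 (mod 57). Now have -(37 / 57).
37 ≡ 1 (mod 4), so quadratic reciprocity gives (37 / 57) = (57 / 37). Reduce: 57 ≡ 20 (mod 37). Now have -(20 / 37).
Factor out 2: 20 = 2^2·5. Since 37 ≡ 5 (mod 8), (2 / 37) = -1, and (2 / 37)^2 = +1. Now have -(5 / 37).
5 ≡ 1 (mod 4), so quadratic reciprocity gives (5 / 37) = (37 / 5). Reduce: 37 ≡ 2 (mod 5). Now have -(2 / 5).
Factor out 2: 2 = 2. Since 5 ≡ 5 (mod 8), (2 / 5) = -1. Now have (1 / 5).
(1 / 5) = 1. Collecting the sign factors: 1.
Second factor (30 / 2773):
Factor out 2: 30 = 2·15. Since 2773 ≡ 5 (mod 8), (2 / 2773) = -1. Now have -(15 / 2773).
2773 ≡ 1 (mod 4), so quadratic reciprocity gives (15 / 2773) = (2773 / 15). Reduce: 2773 ≡ 13 (mod 15). Now have -(13 / 15).
13 ≡ 1 (mod 4), so quadratic reciprocity gives (13 / 15) = (15 / 13). Reduce: 15 ≡ 2 (mod 13). Now have -(2 / 13).
Factor out 2: 2 = 2. Since 13 ≡ 5 (mod 8), (2 / 13) = -1. Now have (1 / 13).
(1 / 13) = 1. Collecting the sign factors: 1.
Product: (1)·(1) = 1.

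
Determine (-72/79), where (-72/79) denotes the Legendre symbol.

(-72/79)
  = (7/79)    [-72 ≡ 7 mod 79]
  = -(79/7)    [QR: both ≡ 3 mod 4, sign flips]
  = -(2/7)    [79 ≡ 2 mod 7]
  = -(1/7)    [7 ≡ 7 mod 8 ⇒ (2/7) = +1]
  = -1    [(1/7) = 1]

-1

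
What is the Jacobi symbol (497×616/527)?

By multiplicativity, (497·616/527) = (497/527)·(616/527).
First factor (497/527):
497 ≡ 1 (mod 4), so quadratic reciprocity gives (497/527) = (527/497). Reduce: 527 ≡ 30 (mod 497). Now have (30/497).
Factor out 2: 30 = 2·15. Since 497 ≡ 1 (mod 8), (2/497) = +1. Now have (15/497).
497 ≡ 1 (mod 4), so quadratic reciprocity gives (15/497) = (497/15). Reduce: 497 ≡ 2 (mod 15). Now have (2/15).
Factor out 2: 2 = 2. Since 15 ≡ 7 (mod 8), (2/15) = +1. Now have (1/15).
(1/15) = 1. Collecting the sign factors: 1.
Second factor (616/527):
Reduce the numerator: 616 ≡ 89 (mod 527), so (616/527) = (89/527).
89 ≡ 1 (mod 4), so quadratic reciprocity gives (89/527) = (527/89). Reduce: 527 ≡ 82 (mod 89). Now have (82/89).
Factor out 2: 82 = 2·41. Since 89 ≡ 1 (mod 8), (2/89) = +1. Now have (41/89).
41 ≡ 1 (mod 4), so quadratic reciprocity gives (41/89) = (89/41). Reduce: 89 ≡ 7 (mod 41). Now have (7/41).
41 ≡ 1 (mod 4), so quadratic reciprocity gives (7/41) = (41/7). Reduce: 41 ≡ 6 (mod 7). Now have (6/7).
Factor out 2: 6 = 2·3. Since 7 ≡ 7 (mod 8), (2/7) = +1. Now have (3/7).
Both 3 ≡ 3 and 7 ≡ 3 (mod 4), so reciprocity gives (3/7) = -(7/3). Reduce: 7 ≡ 1 (mod 3). Now have -(1/3).
(1/3) = 1. Collecting the sign factors: -1.
Product: (1)·(-1) = -1.

-1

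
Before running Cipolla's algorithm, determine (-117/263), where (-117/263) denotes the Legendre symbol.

(-117/263)
  = -(117/263)    [263 ≡ 3 mod 4 ⇒ (-1/263) = -1]
  = -(263/117)    [QR: 117 ≡ 1 mod 4, sign kept]
  = -(29/117)    [263 ≡ 29 mod 117]
  = -(117/29)    [QR: 29 ≡ 1 mod 4, sign kept]
  = -(1/29)    [117 ≡ 1 mod 29]
  = -1    [(1/29) = 1]

-1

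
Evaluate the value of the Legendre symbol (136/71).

-1

Reduce the numerator: 136 ≡ 65 (mod 71), so (136/71) = (65/71).
65 ≡ 1 (mod 4), so quadratic reciprocity gives (65/71) = (71/65). Reduce: 71 ≡ 6 (mod 65). Now have (6/65).
Factor out 2: 6 = 2·3. Since 65 ≡ 1 (mod 8), (2/65) = +1. Now have (3/65).
65 ≡ 1 (mod 4), so quadratic reciprocity gives (3/65) = (65/3). Reduce: 65 ≡ 2 (mod 3). Now have (2/3).
Factor out 2: 2 = 2. Since 3 ≡ 3 (mod 8), (2/3) = -1. Now have -(1/3).
(1/3) = 1. Collecting the sign factors: -1.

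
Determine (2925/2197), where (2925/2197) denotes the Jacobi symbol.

0

(2925/2197)
  = (728/2197)    [2925 ≡ 728 mod 2197]
  = -(91/2197)    [2197 ≡ 5 mod 8 ⇒ (2/2197)^3 = -1]
  = -(2197/91)    [QR: 2197 ≡ 1 mod 4, sign kept]
  = -(13/91)    [2197 ≡ 13 mod 91]
  = -(91/13)    [QR: 13 ≡ 1 mod 4, sign kept]
  = -(0/13)    [91 ≡ 0 mod 13]
  = 0    [numerator 0, gcd > 1]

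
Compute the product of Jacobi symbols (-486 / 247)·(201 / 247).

By multiplicativity, (-486·201 / 247) = (-486 / 247)·(201 / 247).
First factor (-486 / 247):
Reduce the numerator: -486 ≡ 8 (mod 247), so (-486 / 247) = (8 / 247).
Factor out 2: 8 = 2^3. Since 247 ≡ 7 (mod 8), (2 / 247) = +1, and (2 / 247)^3 = +1. Now have (1 / 247).
(1 / 247) = 1. Collecting the sign factors: 1.
Second factor (201 / 247):
201 ≡ 1 (mod 4), so quadratic reciprocity gives (201 / 247) = (247 / 201). Reduce: 247 ≡ 46 (mod 201). Now have (46 / 201).
Factor out 2: 46 = 2·23. Since 201 ≡ 1 (mod 8), (2 / 201) = +1. Now have (23 / 201).
201 ≡ 1 (mod 4), so quadratic reciprocity gives (23 / 201) = (201 / 23). Reduce: 201 ≡ 17 (mod 23). Now have (17 / 23).
17 ≡ 1 (mod 4), so quadratic reciprocity gives (17 / 23) = (23 / 17). Reduce: 23 ≡ 6 (mod 17). Now have (6 / 17).
Factor out 2: 6 = 2·3. Since 17 ≡ 1 (mod 8), (2 / 17) = +1. Now have (3 / 17).
17 ≡ 1 (mod 4), so quadratic reciprocity gives (3 / 17) = (17 / 3). Reduce: 17 ≡ 2 (mod 3). Now have (2 / 3).
Factor out 2: 2 = 2. Since 3 ≡ 3 (mod 8), (2 / 3) = -1. Now have -(1 / 3).
(1 / 3) = 1. Collecting the sign factors: -1.
Product: (1)·(-1) = -1.

-1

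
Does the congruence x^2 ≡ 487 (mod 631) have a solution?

(487/631)
  = -(631/487)    [QR: both ≡ 3 mod 4, sign flips]
  = -(144/487)    [631 ≡ 144 mod 487]
  = -(9/487)    [487 ≡ 7 mod 8 ⇒ (2/487)^4 = +1]
  = -(487/9)    [QR: 9 ≡ 1 mod 4, sign kept]
  = -(1/9)    [487 ≡ 1 mod 9]
  = -1    [(1/9) = 1]
The Legendre symbol is -1, so x^2 ≡ 487 (mod 631) has no solution.

no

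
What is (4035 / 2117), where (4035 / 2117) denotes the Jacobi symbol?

-1

(4035 / 2117)
  = (1918 / 2117)    [4035 ≡ 1918 mod 2117]
  = -(959 / 2117)    [2117 ≡ 5 mod 8 ⇒ (2 / 2117) = -1]
  = -(2117 / 959)    [QR: 2117 ≡ 1 mod 4, sign kept]
  = -(199 / 959)    [2117 ≡ 199 mod 959]
  = (959 / 199)    [QR: both ≡ 3 mod 4, sign flips]
  = (163 / 199)    [959 ≡ 163 mod 199]
  = -(199 / 163)    [QR: both ≡ 3 mod 4, sign flips]
  = -(36 / 163)    [199 ≡ 36 mod 163]
  = -(9 / 163)    [163 ≡ 3 mod 8 ⇒ (2 / 163)^2 = +1]
  = -(163 / 9)    [QR: 9 ≡ 1 mod 4, sign kept]
  = -(1 / 9)    [163 ≡ 1 mod 9]
  = -1    [(1 / 9) = 1]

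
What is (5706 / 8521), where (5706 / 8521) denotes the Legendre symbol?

Factor out 2: 5706 = 2·2853. Since 8521 ≡ 1 (mod 8), (2 / 8521) = +1. Now have (2853 / 8521).
2853 ≡ 1 (mod 4), so quadratic reciprocity gives (2853 / 8521) = (8521 / 2853). Reduce: 8521 ≡ 2815 (mod 2853). Now have (2815 / 2853).
2853 ≡ 1 (mod 4), so quadratic reciprocity gives (2815 / 2853) = (2853 / 2815). Reduce: 2853 ≡ 38 (mod 2815). Now have (38 / 2815).
Factor out 2: 38 = 2·19. Since 2815 ≡ 7 (mod 8), (2 / 2815) = +1. Now have (19 / 2815).
Both 19 ≡ 3 and 2815 ≡ 3 (mod 4), so reciprocity gives (19 / 2815) = -(2815 / 19). Reduce: 2815 ≡ 3 (mod 19). Now have -(3 / 19).
Both 3 ≡ 3 and 19 ≡ 3 (mod 4), so reciprocity gives (3 / 19) = -(19 / 3). Reduce: 19 ≡ 1 (mod 3). Now have (1 / 3).
(1 / 3) = 1. Collecting the sign factors: 1.

1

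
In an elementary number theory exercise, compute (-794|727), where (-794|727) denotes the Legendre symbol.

Pull out -1: (-794|727) = (-1|727)·(794|727). Since 727 ≡ 3 (mod 4), (-1|727) = -1. Now have -(794|727).
Reduce the numerator: 794 ≡ 67 (mod 727), so (794|727) = (67|727).
Both 67 ≡ 3 and 727 ≡ 3 (mod 4), so reciprocity gives (67|727) = -(727|67). Reduce: 727 ≡ 57 (mod 67). Now have (57|67).
57 ≡ 1 (mod 4), so quadratic reciprocity gives (57|67) = (67|57). Reduce: 67 ≡ 10 (mod 57). Now have (10|57).
Factor out 2: 10 = 2·5. Since 57 ≡ 1 (mod 8), (2|57) = +1. Now have (5|57).
5 ≡ 1 (mod 4), so quadratic reciprocity gives (5|57) = (57|5). Reduce: 57 ≡ 2 (mod 5). Now have (2|5).
Factor out 2: 2 = 2. Since 5 ≡ 5 (mod 8), (2|5) = -1. Now have -(1|5).
(1|5) = 1. Collecting the sign factors: -1.

-1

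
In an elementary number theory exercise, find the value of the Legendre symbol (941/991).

-1

(941/991)
  = (991/941)    [QR: 941 ≡ 1 mod 4, sign kept]
  = (50/941)    [991 ≡ 50 mod 941]
  = -(25/941)    [941 ≡ 5 mod 8 ⇒ (2/941) = -1]
  = -(941/25)    [QR: 25 ≡ 1 mod 4, sign kept]
  = -(16/25)    [941 ≡ 16 mod 25]
  = -(1/25)    [25 ≡ 1 mod 8 ⇒ (2/25)^4 = +1]
  = -1    [(1/25) = 1]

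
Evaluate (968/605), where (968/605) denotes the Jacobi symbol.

0

(968/605)
  = (363/605)    [968 ≡ 363 mod 605]
  = (605/363)    [QR: 605 ≡ 1 mod 4, sign kept]
  = (242/363)    [605 ≡ 242 mod 363]
  = -(121/363)    [363 ≡ 3 mod 8 ⇒ (2/363) = -1]
  = -(363/121)    [QR: 121 ≡ 1 mod 4, sign kept]
  = -(0/121)    [363 ≡ 0 mod 121]
  = 0    [numerator 0, gcd > 1]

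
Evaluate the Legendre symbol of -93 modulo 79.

(-93 / 79)
  = (65 / 79)    [-93 ≡ 65 mod 79]
  = (79 / 65)    [QR: 65 ≡ 1 mod 4, sign kept]
  = (14 / 65)    [79 ≡ 14 mod 65]
  = (7 / 65)    [65 ≡ 1 mod 8 ⇒ (2 / 65) = +1]
  = (65 / 7)    [QR: 65 ≡ 1 mod 4, sign kept]
  = (2 / 7)    [65 ≡ 2 mod 7]
  = (1 / 7)    [7 ≡ 7 mod 8 ⇒ (2 / 7) = +1]
  = 1    [(1 / 7) = 1]

1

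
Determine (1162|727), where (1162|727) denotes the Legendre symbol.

-1

(1162|727)
  = (435|727)    [1162 ≡ 435 mod 727]
  = -(727|435)    [QR: both ≡ 3 mod 4, sign flips]
  = -(292|435)    [727 ≡ 292 mod 435]
  = -(73|435)    [435 ≡ 3 mod 8 ⇒ (2|435)^2 = +1]
  = -(435|73)    [QR: 73 ≡ 1 mod 4, sign kept]
  = -(70|73)    [435 ≡ 70 mod 73]
  = -(35|73)    [73 ≡ 1 mod 8 ⇒ (2|73) = +1]
  = -(73|35)    [QR: 73 ≡ 1 mod 4, sign kept]
  = -(3|35)    [73 ≡ 3 mod 35]
  = (35|3)    [QR: both ≡ 3 mod 4, sign flips]
  = (2|3)    [35 ≡ 2 mod 3]
  = -(1|3)    [3 ≡ 3 mod 8 ⇒ (2|3) = -1]
  = -1    [(1|3) = 1]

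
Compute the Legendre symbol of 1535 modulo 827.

(1535/827)
  = (708/827)    [1535 ≡ 708 mod 827]
  = (177/827)    [827 ≡ 3 mod 8 ⇒ (2/827)^2 = +1]
  = (827/177)    [QR: 177 ≡ 1 mod 4, sign kept]
  = (119/177)    [827 ≡ 119 mod 177]
  = (177/119)    [QR: 177 ≡ 1 mod 4, sign kept]
  = (58/119)    [177 ≡ 58 mod 119]
  = (29/119)    [119 ≡ 7 mod 8 ⇒ (2/119) = +1]
  = (119/29)    [QR: 29 ≡ 1 mod 4, sign kept]
  = (3/29)    [119 ≡ 3 mod 29]
  = (29/3)    [QR: 29 ≡ 1 mod 4, sign kept]
  = (2/3)    [29 ≡ 2 mod 3]
  = -(1/3)    [3 ≡ 3 mod 8 ⇒ (2/3) = -1]
  = -1    [(1/3) = 1]

-1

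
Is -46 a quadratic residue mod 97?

Reduce the numerator: -46 ≡ 51 (mod 97), so (-46/97) = (51/97).
97 ≡ 1 (mod 4), so quadratic reciprocity gives (51/97) = (97/51). Reduce: 97 ≡ 46 (mod 51). Now have (46/51).
Factor out 2: 46 = 2·23. Since 51 ≡ 3 (mod 8), (2/51) = -1. Now have -(23/51).
Both 23 ≡ 3 and 51 ≡ 3 (mod 4), so reciprocity gives (23/51) = -(51/23). Reduce: 51 ≡ 5 (mod 23). Now have (5/23).
5 ≡ 1 (mod 4), so quadratic reciprocity gives (5/23) = (23/5). Reduce: 23 ≡ 3 (mod 5). Now have (3/5).
5 ≡ 1 (mod 4), so quadratic reciprocity gives (3/5) = (5/3). Reduce: 5 ≡ 2 (mod 3). Now have (2/3).
Factor out 2: 2 = 2. Since 3 ≡ 3 (mod 8), (2/3) = -1. Now have -(1/3).
(1/3) = 1. Collecting the sign factors: -1.
(-46/97) = -1, and 97 is prime, so -46 is not a quadratic residue mod 97.

no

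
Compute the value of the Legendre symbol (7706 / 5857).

1

(7706 / 5857)
  = (1849 / 5857)    [7706 ≡ 1849 mod 5857]
  = (5857 / 1849)    [QR: 1849 ≡ 1 mod 4, sign kept]
  = (310 / 1849)    [5857 ≡ 310 mod 1849]
  = (155 / 1849)    [1849 ≡ 1 mod 8 ⇒ (2 / 1849) = +1]
  = (1849 / 155)    [QR: 1849 ≡ 1 mod 4, sign kept]
  = (144 / 155)    [1849 ≡ 144 mod 155]
  = (9 / 155)    [155 ≡ 3 mod 8 ⇒ (2 / 155)^4 = +1]
  = (155 / 9)    [QR: 9 ≡ 1 mod 4, sign kept]
  = (2 / 9)    [155 ≡ 2 mod 9]
  = (1 / 9)    [9 ≡ 1 mod 8 ⇒ (2 / 9) = +1]
  = 1    [(1 / 9) = 1]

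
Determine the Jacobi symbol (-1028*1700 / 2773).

-1

By multiplicativity, (-1028·1700 / 2773) = (-1028 / 2773)·(1700 / 2773).
First factor (-1028 / 2773):
Pull out -1: (-1028 / 2773) = (-1 / 2773)·(1028 / 2773). Since 2773 ≡ 1 (mod 4), (-1 / 2773) = +1. Now have (1028 / 2773).
Factor out 2: 1028 = 2^2·257. Since 2773 ≡ 5 (mod 8), (2 / 2773) = -1, and (2 / 2773)^2 = +1. Now have (257 / 2773).
257 ≡ 1 (mod 4), so quadratic reciprocity gives (257 / 2773) = (2773 / 257). Reduce: 2773 ≡ 203 (mod 257). Now have (203 / 257).
257 ≡ 1 (mod 4), so quadratic reciprocity gives (203 / 257) = (257 / 203). Reduce: 257 ≡ 54 (mod 203). Now have (54 / 203).
Factor out 2: 54 = 2·27. Since 203 ≡ 3 (mod 8), (2 / 203) = -1. Now have -(27 / 203).
Both 27 ≡ 3 and 203 ≡ 3 (mod 4), so reciprocity gives (27 / 203) = -(203 / 27). Reduce: 203 ≡ 14 (mod 27). Now have (14 / 27).
Factor out 2: 14 = 2·7. Since 27 ≡ 3 (mod 8), (2 / 27) = -1. Now have -(7 / 27).
Both 7 ≡ 3 and 27 ≡ 3 (mod 4), so reciprocity gives (7 / 27) = -(27 / 7). Reduce: 27 ≡ 6 (mod 7). Now have (6 / 7).
Factor out 2: 6 = 2·3. Since 7 ≡ 7 (mod 8), (2 / 7) = +1. Now have (3 / 7).
Both 3 ≡ 3 and 7 ≡ 3 (mod 4), so reciprocity gives (3 / 7) = -(7 / 3). Reduce: 7 ≡ 1 (mod 3). Now have -(1 / 3).
(1 / 3) = 1. Collecting the sign factors: -1.
Second factor (1700 / 2773):
Factor out 2: 1700 = 2^2·425. Since 2773 ≡ 5 (mod 8), (2 / 2773) = -1, and (2 / 2773)^2 = +1. Now have (425 / 2773).
425 ≡ 1 (mod 4), so quadratic reciprocity gives (425 / 2773) = (2773 / 425). Reduce: 2773 ≡ 223 (mod 425). Now have (223 / 425).
425 ≡ 1 (mod 4), so quadratic reciprocity gives (223 / 425) = (425 / 223). Reduce: 425 ≡ 202 (mod 223). Now have (202 / 223).
Factor out 2: 202 = 2·101. Since 223 ≡ 7 (mod 8), (2 / 223) = +1. Now have (101 / 223).
101 ≡ 1 (mod 4), so quadratic reciprocity gives (101 / 223) = (223 / 101). Reduce: 223 ≡ 21 (mod 101). Now have (21 / 101).
21 ≡ 1 (mod 4), so quadratic reciprocity gives (21 / 101) = (101 / 21). Reduce: 101 ≡ 17 (mod 21). Now have (17 / 21).
17 ≡ 1 (mod 4), so quadratic reciprocity gives (17 / 21) = (21 / 17). Reduce: 21 ≡ 4 (mod 17). Now have (4 / 17).
Factor out 2: 4 = 2^2. Since 17 ≡ 1 (mod 8), (2 / 17) = +1, and (2 / 17)^2 = +1. Now have (1 / 17).
(1 / 17) = 1. Collecting the sign factors: 1.
Product: (-1)·(1) = -1.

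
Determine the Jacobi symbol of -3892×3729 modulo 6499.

By multiplicativity, (-3892·3729 / 6499) = (-3892 / 6499)·(3729 / 6499).
First factor (-3892 / 6499):
(-3892 / 6499)
  = (2607 / 6499)    [-3892 ≡ 2607 mod 6499]
  = -(6499 / 2607)    [QR: both ≡ 3 mod 4, sign flips]
  = -(1285 / 2607)    [6499 ≡ 1285 mod 2607]
  = -(2607 / 1285)    [QR: 1285 ≡ 1 mod 4, sign kept]
  = -(37 / 1285)    [2607 ≡ 37 mod 1285]
  = -(1285 / 37)    [QR: 37 ≡ 1 mod 4, sign kept]
  = -(27 / 37)    [1285 ≡ 27 mod 37]
  = -(37 / 27)    [QR: 37 ≡ 1 mod 4, sign kept]
  = -(10 / 27)    [37 ≡ 10 mod 27]
  = (5 / 27)    [27 ≡ 3 mod 8 ⇒ (2 / 27) = -1]
  = (27 / 5)    [QR: 5 ≡ 1 mod 4, sign kept]
  = (2 / 5)    [27 ≡ 2 mod 5]
  = -(1 / 5)    [5 ≡ 5 mod 8 ⇒ (2 / 5) = -1]
  = -1    [(1 / 5) = 1]
Second factor (3729 / 6499):
(3729 / 6499)
  = (6499 / 3729)    [QR: 3729 ≡ 1 mod 4, sign kept]
  = (2770 / 3729)    [6499 ≡ 2770 mod 3729]
  = (1385 / 3729)    [3729 ≡ 1 mod 8 ⇒ (2 / 3729) = +1]
  = (3729 / 1385)    [QR: 1385 ≡ 1 mod 4, sign kept]
  = (959 / 1385)    [3729 ≡ 959 mod 1385]
  = (1385 / 959)    [QR: 1385 ≡ 1 mod 4, sign kept]
  = (426 / 959)    [1385 ≡ 426 mod 959]
  = (213 / 959)    [959 ≡ 7 mod 8 ⇒ (2 / 959) = +1]
  = (959 / 213)    [QR: 213 ≡ 1 mod 4, sign kept]
  = (107 / 213)    [959 ≡ 107 mod 213]
  = (213 / 107)    [QR: 213 ≡ 1 mod 4, sign kept]
  = (106 / 107)    [213 ≡ 106 mod 107]
  = -(53 / 107)    [107 ≡ 3 mod 8 ⇒ (2 / 107) = -1]
  = -(107 / 53)    [QR: 53 ≡ 1 mod 4, sign kept]
  = -(1 / 53)    [107 ≡ 1 mod 53]
  = -1    [(1 / 53) = 1]
Product: (-1)·(-1) = 1.

1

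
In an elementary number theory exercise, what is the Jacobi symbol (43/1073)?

1

1073 ≡ 1 (mod 4), so quadratic reciprocity gives (43/1073) = (1073/43). Reduce: 1073 ≡ 41 (mod 43). Now have (41/43).
41 ≡ 1 (mod 4), so quadratic reciprocity gives (41/43) = (43/41). Reduce: 43 ≡ 2 (mod 41). Now have (2/41).
Factor out 2: 2 = 2. Since 41 ≡ 1 (mod 8), (2/41) = +1. Now have (1/41).
(1/41) = 1. Collecting the sign factors: 1.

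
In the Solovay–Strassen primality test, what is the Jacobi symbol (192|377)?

-1

Factor out 2: 192 = 2^6·3. Since 377 ≡ 1 (mod 8), (2|377) = +1, and (2|377)^6 = +1. Now have (3|377).
377 ≡ 1 (mod 4), so quadratic reciprocity gives (3|377) = (377|3). Reduce: 377 ≡ 2 (mod 3). Now have (2|3).
Factor out 2: 2 = 2. Since 3 ≡ 3 (mod 8), (2|3) = -1. Now have -(1|3).
(1|3) = 1. Collecting the sign factors: -1.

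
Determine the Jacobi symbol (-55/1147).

-1

Reduce the numerator: -55 ≡ 1092 (mod 1147), so (-55/1147) = (1092/1147).
Factor out 2: 1092 = 2^2·273. Since 1147 ≡ 3 (mod 8), (2/1147) = -1, and (2/1147)^2 = +1. Now have (273/1147).
273 ≡ 1 (mod 4), so quadratic reciprocity gives (273/1147) = (1147/273). Reduce: 1147 ≡ 55 (mod 273). Now have (55/273).
273 ≡ 1 (mod 4), so quadratic reciprocity gives (55/273) = (273/55). Reduce: 273 ≡ 53 (mod 55). Now have (53/55).
53 ≡ 1 (mod 4), so quadratic reciprocity gives (53/55) = (55/53). Reduce: 55 ≡ 2 (mod 53). Now have (2/53).
Factor out 2: 2 = 2. Since 53 ≡ 5 (mod 8), (2/53) = -1. Now have -(1/53).
(1/53) = 1. Collecting the sign factors: -1.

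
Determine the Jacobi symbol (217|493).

(217|493)
  = (493|217)    [QR: 217 ≡ 1 mod 4, sign kept]
  = (59|217)    [493 ≡ 59 mod 217]
  = (217|59)    [QR: 217 ≡ 1 mod 4, sign kept]
  = (40|59)    [217 ≡ 40 mod 59]
  = -(5|59)    [59 ≡ 3 mod 8 ⇒ (2|59)^3 = -1]
  = -(59|5)    [QR: 5 ≡ 1 mod 4, sign kept]
  = -(4|5)    [59 ≡ 4 mod 5]
  = -(1|5)    [5 ≡ 5 mod 8 ⇒ (2|5)^2 = +1]
  = -1    [(1|5) = 1]

-1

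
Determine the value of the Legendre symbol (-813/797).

(-813/797)
  = (781/797)    [-813 ≡ 781 mod 797]
  = (797/781)    [QR: 781 ≡ 1 mod 4, sign kept]
  = (16/781)    [797 ≡ 16 mod 781]
  = (1/781)    [781 ≡ 5 mod 8 ⇒ (2/781)^4 = +1]
  = 1    [(1/781) = 1]

1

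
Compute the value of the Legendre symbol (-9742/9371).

-1

Pull out -1: (-9742/9371) = (-1/9371)·(9742/9371). Since 9371 ≡ 3 (mod 4), (-1/9371) = -1. Now have -(9742/9371).
Reduce the numerator: 9742 ≡ 371 (mod 9371), so (9742/9371) = (371/9371).
Both 371 ≡ 3 and 9371 ≡ 3 (mod 4), so reciprocity gives (371/9371) = -(9371/371). Reduce: 9371 ≡ 96 (mod 371). Now have (96/371).
Factor out 2: 96 = 2^5·3. Since 371 ≡ 3 (mod 8), (2/371) = -1, and (2/371)^5 = -1. Now have -(3/371).
Both 3 ≡ 3 and 371 ≡ 3 (mod 4), so reciprocity gives (3/371) = -(371/3). Reduce: 371 ≡ 2 (mod 3). Now have (2/3).
Factor out 2: 2 = 2. Since 3 ≡ 3 (mod 8), (2/3) = -1. Now have -(1/3).
(1/3) = 1. Collecting the sign factors: -1.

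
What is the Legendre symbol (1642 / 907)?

(1642 / 907)
  = (735 / 907)    [1642 ≡ 735 mod 907]
  = -(907 / 735)    [QR: both ≡ 3 mod 4, sign flips]
  = -(172 / 735)    [907 ≡ 172 mod 735]
  = -(43 / 735)    [735 ≡ 7 mod 8 ⇒ (2 / 735)^2 = +1]
  = (735 / 43)    [QR: both ≡ 3 mod 4, sign flips]
  = (4 / 43)    [735 ≡ 4 mod 43]
  = (1 / 43)    [43 ≡ 3 mod 8 ⇒ (2 / 43)^2 = +1]
  = 1    [(1 / 43) = 1]

1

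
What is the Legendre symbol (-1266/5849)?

1

(-1266/5849)
  = (4583/5849)    [-1266 ≡ 4583 mod 5849]
  = (5849/4583)    [QR: 5849 ≡ 1 mod 4, sign kept]
  = (1266/4583)    [5849 ≡ 1266 mod 4583]
  = (633/4583)    [4583 ≡ 7 mod 8 ⇒ (2/4583) = +1]
  = (4583/633)    [QR: 633 ≡ 1 mod 4, sign kept]
  = (152/633)    [4583 ≡ 152 mod 633]
  = (19/633)    [633 ≡ 1 mod 8 ⇒ (2/633)^3 = +1]
  = (633/19)    [QR: 633 ≡ 1 mod 4, sign kept]
  = (6/19)    [633 ≡ 6 mod 19]
  = -(3/19)    [19 ≡ 3 mod 8 ⇒ (2/19) = -1]
  = (19/3)    [QR: both ≡ 3 mod 4, sign flips]
  = (1/3)    [19 ≡ 1 mod 3]
  = 1    [(1/3) = 1]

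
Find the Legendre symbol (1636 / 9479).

1

Factor out 2: 1636 = 2^2·409. Since 9479 ≡ 7 (mod 8), (2 / 9479) = +1, and (2 / 9479)^2 = +1. Now have (409 / 9479).
409 ≡ 1 (mod 4), so quadratic reciprocity gives (409 / 9479) = (9479 / 409). Reduce: 9479 ≡ 72 (mod 409). Now have (72 / 409).
Factor out 2: 72 = 2^3·9. Since 409 ≡ 1 (mod 8), (2 / 409) = +1, and (2 / 409)^3 = +1. Now have (9 / 409).
9 ≡ 1 (mod 4), so quadratic reciprocity gives (9 / 409) = (409 / 9). Reduce: 409 ≡ 4 (mod 9). Now have (4 / 9).
Factor out 2: 4 = 2^2. Since 9 ≡ 1 (mod 8), (2 / 9) = +1, and (2 / 9)^2 = +1. Now have (1 / 9).
(1 / 9) = 1. Collecting the sign factors: 1.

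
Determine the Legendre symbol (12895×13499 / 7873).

By multiplicativity, (12895·13499 / 7873) = (12895 / 7873)·(13499 / 7873).
First factor (12895 / 7873):
Reduce the numerator: 12895 ≡ 5022 (mod 7873), so (12895 / 7873) = (5022 / 7873).
Factor out 2: 5022 = 2·2511. Since 7873 ≡ 1 (mod 8), (2 / 7873) = +1. Now have (2511 / 7873).
7873 ≡ 1 (mod 4), so quadratic reciprocity gives (2511 / 7873) = (7873 / 2511). Reduce: 7873 ≡ 340 (mod 2511). Now have (340 / 2511).
Factor out 2: 340 = 2^2·85. Since 2511 ≡ 7 (mod 8), (2 / 2511) = +1, and (2 / 2511)^2 = +1. Now have (85 / 2511).
85 ≡ 1 (mod 4), so quadratic reciprocity gives (85 / 2511) = (2511 / 85). Reduce: 2511 ≡ 46 (mod 85). Now have (46 / 85).
Factor out 2: 46 = 2·23. Since 85 ≡ 5 (mod 8), (2 / 85) = -1. Now have -(23 / 85).
85 ≡ 1 (mod 4), so quadratic reciprocity gives (23 / 85) = (85 / 23). Reduce: 85 ≡ 16 (mod 23). Now have -(16 / 23).
Factor out 2: 16 = 2^4. Since 23 ≡ 7 (mod 8), (2 / 23) = +1, and (2 / 23)^4 = +1. Now have -(1 / 23).
(1 / 23) = 1. Collecting the sign factors: -1.
Second factor (13499 / 7873):
Reduce the numerator: 13499 ≡ 5626 (mod 7873), so (13499 / 7873) = (5626 / 7873).
Factor out 2: 5626 = 2·2813. Since 7873 ≡ 1 (mod 8), (2 / 7873) = +1. Now have (2813 / 7873).
2813 ≡ 1 (mod 4), so quadratic reciprocity gives (2813 / 7873) = (7873 / 2813). Reduce: 7873 ≡ 2247 (mod 2813). Now have (2247 / 2813).
2813 ≡ 1 (mod 4), so quadratic reciprocity gives (2247 / 2813) = (2813 / 2247). Reduce: 2813 ≡ 566 (mod 2247). Now have (566 / 2247).
Factor out 2: 566 = 2·283. Since 2247 ≡ 7 (mod 8), (2 / 2247) = +1. Now have (283 / 2247).
Both 283 ≡ 3 and 2247 ≡ 3 (mod 4), so reciprocity gives (283 / 2247) = -(2247 / 283). Reduce: 2247 ≡ 266 (mod 283). Now have -(266 / 283).
Factor out 2: 266 = 2·133. Since 283 ≡ 3 (mod 8), (2 / 283) = -1. Now have (133 / 283).
133 ≡ 1 (mod 4), so quadratic reciprocity gives (133 / 283) = (283 / 133). Reduce: 283 ≡ 17 (mod 133). Now have (17 / 133).
17 ≡ 1 (mod 4), so quadratic reciprocity gives (17 / 133) = (133 / 17). Reduce: 133 ≡ 14 (mod 17). Now have (14 / 17).
Factor out 2: 14 = 2·7. Since 17 ≡ 1 (mod 8), (2 / 17) = +1. Now have (7 / 17).
17 ≡ 1 (mod 4), so quadratic reciprocity gives (7 / 17) = (17 / 7). Reduce: 17 ≡ 3 (mod 7). Now have (3 / 7).
Both 3 ≡ 3 and 7 ≡ 3 (mod 4), so reciprocity gives (3 / 7) = -(7 / 3). Reduce: 7 ≡ 1 (mod 3). Now have -(1 / 3).
(1 / 3) = 1. Collecting the sign factors: -1.
Product: (-1)·(-1) = 1.

1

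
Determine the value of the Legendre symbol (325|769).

325 ≡ 1 (mod 4), so quadratic reciprocity gives (325|769) = (769|325). Reduce: 769 ≡ 119 (mod 325). Now have (119|325).
325 ≡ 1 (mod 4), so quadratic reciprocity gives (119|325) = (325|119). Reduce: 325 ≡ 87 (mod 119). Now have (87|119).
Both 87 ≡ 3 and 119 ≡ 3 (mod 4), so reciprocity gives (87|119) = -(119|87). Reduce: 119 ≡ 32 (mod 87). Now have -(32|87).
Factor out 2: 32 = 2^5. Since 87 ≡ 7 (mod 8), (2|87) = +1, and (2|87)^5 = +1. Now have -(1|87).
(1|87) = 1. Collecting the sign factors: -1.

-1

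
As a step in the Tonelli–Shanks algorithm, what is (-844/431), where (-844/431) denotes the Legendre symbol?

Pull out -1: (-844/431) = (-1/431)·(844/431). Since 431 ≡ 3 (mod 4), (-1/431) = -1. Now have -(844/431).
Reduce the numerator: 844 ≡ 413 (mod 431), so (844/431) = (413/431).
413 ≡ 1 (mod 4), so quadratic reciprocity gives (413/431) = (431/413). Reduce: 431 ≡ 18 (mod 413). Now have -(18/413).
Factor out 2: 18 = 2·9. Since 413 ≡ 5 (mod 8), (2/413) = -1. Now have (9/413).
9 ≡ 1 (mod 4), so quadratic reciprocity gives (9/413) = (413/9). Reduce: 413 ≡ 8 (mod 9). Now have (8/9).
Factor out 2: 8 = 2^3. Since 9 ≡ 1 (mod 8), (2/9) = +1, and (2/9)^3 = +1. Now have (1/9).
(1/9) = 1. Collecting the sign factors: 1.

1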